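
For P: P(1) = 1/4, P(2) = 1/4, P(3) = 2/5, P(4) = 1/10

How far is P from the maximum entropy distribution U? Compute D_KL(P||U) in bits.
0.1390 bits

U(i) = 1/4 for all i

D_KL(P||U) = Σ P(x) log₂(P(x) / (1/4))
           = Σ P(x) log₂(P(x)) + log₂(4)
           = log₂(4) - H(P)

H(P) = -Σ P(x) log₂(P(x)):
  -P(1)·log₂(P(1)) = -(1/4)·log₂(1/4) = 0.50000
  -P(2)·log₂(P(2)) = -(1/4)·log₂(1/4) = 0.50000
  -P(3)·log₂(P(3)) = -(2/5)·log₂(2/5) = 0.52877
  -P(4)·log₂(P(4)) = -(1/10)·log₂(1/10) = 0.33219
H(P) = 0.50000 + 0.50000 + 0.52877 + 0.33219 = 1.86096 bits

log₂(4) = 2.00000 bits

D_KL(P||U) = 2.00000 - 1.86096 = 0.13904 ≈ 0.1390 bits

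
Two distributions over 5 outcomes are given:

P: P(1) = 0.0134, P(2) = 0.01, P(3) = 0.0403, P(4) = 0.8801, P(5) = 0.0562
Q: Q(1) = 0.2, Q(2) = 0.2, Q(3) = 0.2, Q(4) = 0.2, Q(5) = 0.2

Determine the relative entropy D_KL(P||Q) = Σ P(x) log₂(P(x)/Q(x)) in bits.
1.5898 bits

D_KL(P||Q) = Σ P(x) log₂(P(x)/Q(x))

Computing term by term:
  P(1)·log₂(P(1)/Q(1)) = 0.0134·log₂(0.0134/0.2) = -0.05226
  P(2)·log₂(P(2)/Q(2)) = 0.01·log₂(0.01/0.2) = -0.04322
  P(3)·log₂(P(3)/Q(3)) = 0.0403·log₂(0.0403/0.2) = -0.09314
  P(4)·log₂(P(4)/Q(4)) = 0.8801·log₂(0.8801/0.2) = 1.88136
  P(5)·log₂(P(5)/Q(5)) = 0.0562·log₂(0.0562/0.2) = -0.10292

D_KL(P||Q) = -0.05226 - 0.04322 - 0.09314 + 1.88136 - 0.10292 = 1.58982 ≈ 1.5898 bits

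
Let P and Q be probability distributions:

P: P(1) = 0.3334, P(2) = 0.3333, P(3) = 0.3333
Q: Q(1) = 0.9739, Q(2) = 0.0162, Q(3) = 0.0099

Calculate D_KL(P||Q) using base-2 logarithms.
2.6294 bits

D_KL(P||Q) = Σ P(x) log₂(P(x)/Q(x))

Computing term by term:
  P(1)·log₂(P(1)/Q(1)) = 0.3334·log₂(0.3334/0.9739) = -0.51561
  P(2)·log₂(P(2)/Q(2)) = 0.3333·log₂(0.3333/0.0162) = 1.45411
  P(3)·log₂(P(3)/Q(3)) = 0.3333·log₂(0.3333/0.0099) = 1.69091

D_KL(P||Q) = -0.51561 + 1.45411 + 1.69091 = 2.62941 ≈ 2.6294 bits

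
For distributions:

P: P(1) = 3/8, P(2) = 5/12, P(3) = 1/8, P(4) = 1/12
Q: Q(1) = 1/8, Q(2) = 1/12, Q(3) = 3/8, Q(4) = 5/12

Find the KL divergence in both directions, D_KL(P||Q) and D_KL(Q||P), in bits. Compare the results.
D_KL(P||Q) = 1.1702 bits, D_KL(Q||P) = 1.1702 bits. The two directions give exactly the same value for this pair.

D_KL(P||Q) = Σ P(x) log₂(P(x)/Q(x))

Computing term by term:
  P(1)·log₂(P(1)/Q(1)) = (3/8)·log₂((3/8)/(1/8)) = 0.59436
  P(2)·log₂(P(2)/Q(2)) = (5/12)·log₂((5/12)/(1/12)) = 0.96747
  P(3)·log₂(P(3)/Q(3)) = (1/8)·log₂((1/8)/(3/8)) = -0.19812
  P(4)·log₂(P(4)/Q(4)) = (1/12)·log₂((1/12)/(5/12)) = -0.19349

D_KL(P||Q) = 0.59436 + 0.96747 - 0.19812 - 0.19349 = 1.17022 ≈ 1.1702 bits

D_KL(Q||P) = Σ Q(x) log₂(Q(x)/P(x))

Computing term by term:
  Q(1)·log₂(Q(1)/P(1)) = (1/8)·log₂((1/8)/(3/8)) = -0.19812
  Q(2)·log₂(Q(2)/P(2)) = (1/12)·log₂((1/12)/(5/12)) = -0.19349
  Q(3)·log₂(Q(3)/P(3)) = (3/8)·log₂((3/8)/(1/8)) = 0.59436
  Q(4)·log₂(Q(4)/P(4)) = (5/12)·log₂((5/12)/(1/12)) = 0.96747

D_KL(Q||P) = -0.19812 - 0.19349 + 0.59436 + 0.96747 = 1.17022 ≈ 1.1702 bits

These ARE equal here. Q is P with outcomes relabeled (Q(1) = P(3), Q(2) = P(4), Q(3) = P(1), Q(4) = P(2)) by a relabeling that is its own inverse, so the two sums contain exactly the same terms in a different order. This is a special case — KL divergence is not symmetric in general: D_KL(P||Q) ≠ D_KL(Q||P) for most P, Q.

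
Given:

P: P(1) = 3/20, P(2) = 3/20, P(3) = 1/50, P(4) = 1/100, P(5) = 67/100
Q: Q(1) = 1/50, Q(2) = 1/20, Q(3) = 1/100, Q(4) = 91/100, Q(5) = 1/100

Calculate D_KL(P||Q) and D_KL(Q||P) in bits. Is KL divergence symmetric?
D_KL(P||Q) = 4.6930 bits, D_KL(Q||P) = 5.7140 bits. No, KL divergence is not symmetric.

D_KL(P||Q) = Σ P(x) log₂(P(x)/Q(x))

Computing term by term:
  P(1)·log₂(P(1)/Q(1)) = (3/20)·log₂((3/20)/(1/50)) = 0.43603
  P(2)·log₂(P(2)/Q(2)) = (3/20)·log₂((3/20)/(1/20)) = 0.23774
  P(3)·log₂(P(3)/Q(3)) = (1/50)·log₂((1/50)/(1/100)) = 0.02000
  P(4)·log₂(P(4)/Q(4)) = (1/100)·log₂((1/100)/(91/100)) = -0.06508
  P(5)·log₂(P(5)/Q(5)) = (67/100)·log₂((67/100)/(1/100)) = 4.06428

D_KL(P||Q) = 0.43603 + 0.23774 + 0.02000 - 0.06508 + 4.06428 = 4.69297 ≈ 4.6930 bits

D_KL(Q||P) = Σ Q(x) log₂(Q(x)/P(x))

Computing term by term:
  Q(1)·log₂(Q(1)/P(1)) = (1/50)·log₂((1/50)/(3/20)) = -0.05814
  Q(2)·log₂(Q(2)/P(2)) = (1/20)·log₂((1/20)/(3/20)) = -0.07925
  Q(3)·log₂(Q(3)/P(3)) = (1/100)·log₂((1/100)/(1/50)) = -0.01000
  Q(4)·log₂(Q(4)/P(4)) = (91/100)·log₂((91/100)/(1/100)) = 5.92209
  Q(5)·log₂(Q(5)/P(5)) = (1/100)·log₂((1/100)/(67/100)) = -0.06066

D_KL(Q||P) = -0.05814 - 0.07925 - 0.01000 + 5.92209 - 0.06066 = 5.71404 ≈ 5.7140 bits

These are NOT equal (difference: 1.0210 bits). KL divergence is asymmetric: D_KL(P||Q) ≠ D_KL(Q||P) in general.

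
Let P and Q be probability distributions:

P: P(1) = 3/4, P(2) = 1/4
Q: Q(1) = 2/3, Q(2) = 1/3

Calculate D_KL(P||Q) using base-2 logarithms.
0.0237 bits

D_KL(P||Q) = Σ P(x) log₂(P(x)/Q(x))

Computing term by term:
  P(1)·log₂(P(1)/Q(1)) = (3/4)·log₂((3/4)/(2/3)) = 0.12744
  P(2)·log₂(P(2)/Q(2)) = (1/4)·log₂((1/4)/(1/3)) = -0.10376

D_KL(P||Q) = 0.12744 - 0.10376 = 0.02368 ≈ 0.0237 bits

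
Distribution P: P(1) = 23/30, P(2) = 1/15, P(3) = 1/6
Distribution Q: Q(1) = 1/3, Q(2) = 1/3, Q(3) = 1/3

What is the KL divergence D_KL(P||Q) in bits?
0.5998 bits

D_KL(P||Q) = Σ P(x) log₂(P(x)/Q(x))

Computing term by term:
  P(1)·log₂(P(1)/Q(1)) = (23/30)·log₂((23/30)/(1/3)) = 0.92125
  P(2)·log₂(P(2)/Q(2)) = (1/15)·log₂((1/15)/(1/3)) = -0.15480
  P(3)·log₂(P(3)/Q(3)) = (1/6)·log₂((1/6)/(1/3)) = -0.16667

D_KL(P||Q) = 0.92125 - 0.15480 - 0.16667 = 0.59978 ≈ 0.5998 bits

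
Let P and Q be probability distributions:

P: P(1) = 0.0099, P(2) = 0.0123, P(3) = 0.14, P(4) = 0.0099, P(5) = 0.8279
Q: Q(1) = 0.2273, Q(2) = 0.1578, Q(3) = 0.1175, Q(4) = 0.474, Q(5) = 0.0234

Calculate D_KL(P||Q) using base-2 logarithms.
4.1495 bits

D_KL(P||Q) = Σ P(x) log₂(P(x)/Q(x))

Computing term by term:
  P(1)·log₂(P(1)/Q(1)) = 0.0099·log₂(0.0099/0.2273) = -0.04476
  P(2)·log₂(P(2)/Q(2)) = 0.0123·log₂(0.0123/0.1578) = -0.04528
  P(3)·log₂(P(3)/Q(3)) = 0.14·log₂(0.14/0.1175) = 0.03539
  P(4)·log₂(P(4)/Q(4)) = 0.0099·log₂(0.0099/0.474) = -0.05526
  P(5)·log₂(P(5)/Q(5)) = 0.8279·log₂(0.8279/0.0234) = 4.25944

D_KL(P||Q) = -0.04476 - 0.04528 + 0.03539 - 0.05526 + 4.25944 = 4.14953 ≈ 4.1495 bits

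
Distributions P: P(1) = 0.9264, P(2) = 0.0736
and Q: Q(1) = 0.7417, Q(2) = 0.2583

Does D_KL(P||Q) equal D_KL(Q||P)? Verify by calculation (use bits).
D_KL(P||Q) = 0.1639 bits, D_KL(Q||P) = 0.2299 bits. No — D_KL(P||Q) ≠ D_KL(Q||P) for this pair.

D_KL(P||Q) = Σ P(x) log₂(P(x)/Q(x))

Computing term by term:
  P(1)·log₂(P(1)/Q(1)) = 0.9264·log₂(0.9264/0.7417) = 0.29719
  P(2)·log₂(P(2)/Q(2)) = 0.0736·log₂(0.0736/0.2583) = -0.13331

D_KL(P||Q) = 0.29719 - 0.13331 = 0.16388 ≈ 0.1639 bits

D_KL(Q||P) = Σ Q(x) log₂(Q(x)/P(x))

Computing term by term:
  Q(1)·log₂(Q(1)/P(1)) = 0.7417·log₂(0.7417/0.9264) = -0.23794
  Q(2)·log₂(Q(2)/P(2)) = 0.2583·log₂(0.2583/0.0736) = 0.46785

D_KL(Q||P) = -0.23794 + 0.46785 = 0.22991 ≈ 0.2299 bits

These are NOT equal (difference: 0.0660 bits). KL divergence is asymmetric: D_KL(P||Q) ≠ D_KL(Q||P) in general.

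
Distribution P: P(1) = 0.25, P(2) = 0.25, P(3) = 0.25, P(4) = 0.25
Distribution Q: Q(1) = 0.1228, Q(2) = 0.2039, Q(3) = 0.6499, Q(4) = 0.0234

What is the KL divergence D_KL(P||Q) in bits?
0.8397 bits

D_KL(P||Q) = Σ P(x) log₂(P(x)/Q(x))

Computing term by term:
  P(1)·log₂(P(1)/Q(1)) = 0.25·log₂(0.25/0.1228) = 0.25640
  P(2)·log₂(P(2)/Q(2)) = 0.25·log₂(0.25/0.2039) = 0.07352
  P(3)·log₂(P(3)/Q(3)) = 0.25·log₂(0.25/0.6499) = -0.34457
  P(4)·log₂(P(4)/Q(4)) = 0.25·log₂(0.25/0.0234) = 0.85434

D_KL(P||Q) = 0.25640 + 0.07352 - 0.34457 + 0.85434 = 0.83969 ≈ 0.8397 bits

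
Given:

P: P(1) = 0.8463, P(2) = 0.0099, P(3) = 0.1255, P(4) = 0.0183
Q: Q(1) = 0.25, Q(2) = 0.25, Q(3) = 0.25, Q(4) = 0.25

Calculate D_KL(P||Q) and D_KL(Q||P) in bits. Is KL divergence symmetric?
D_KL(P||Q) = 1.2489 bits, D_KL(Q||P) = 1.9163 bits. No, KL divergence is not symmetric.

D_KL(P||Q) = Σ P(x) log₂(P(x)/Q(x))

Computing term by term:
  P(1)·log₂(P(1)/Q(1)) = 0.8463·log₂(0.8463/0.25) = 1.48885
  P(2)·log₂(P(2)/Q(2)) = 0.0099·log₂(0.0099/0.25) = -0.04612
  P(3)·log₂(P(3)/Q(3)) = 0.1255·log₂(0.1255/0.25) = -0.12478
  P(4)·log₂(P(4)/Q(4)) = 0.0183·log₂(0.0183/0.25) = -0.06903

D_KL(P||Q) = 1.48885 - 0.04612 - 0.12478 - 0.06903 = 1.24892 ≈ 1.2489 bits

D_KL(Q||P) = Σ Q(x) log₂(Q(x)/P(x))

Computing term by term:
  Q(1)·log₂(Q(1)/P(1)) = 0.25·log₂(0.25/0.8463) = -0.43981
  Q(2)·log₂(Q(2)/P(2)) = 0.25·log₂(0.25/0.0099) = 1.16459
  Q(3)·log₂(Q(3)/P(3)) = 0.25·log₂(0.25/0.1255) = 0.24856
  Q(4)·log₂(Q(4)/P(4)) = 0.25·log₂(0.25/0.0183) = 0.94300

D_KL(Q||P) = -0.43981 + 1.16459 + 0.24856 + 0.94300 = 1.91634 ≈ 1.9163 bits

These are NOT equal (difference: 0.6674 bits). KL divergence is asymmetric: D_KL(P||Q) ≠ D_KL(Q||P) in general.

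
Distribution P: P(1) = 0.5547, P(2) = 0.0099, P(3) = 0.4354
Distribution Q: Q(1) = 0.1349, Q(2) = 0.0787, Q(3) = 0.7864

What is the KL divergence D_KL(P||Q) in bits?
0.7305 bits

D_KL(P||Q) = Σ P(x) log₂(P(x)/Q(x))

Computing term by term:
  P(1)·log₂(P(1)/Q(1)) = 0.5547·log₂(0.5547/0.1349) = 1.13149
  P(2)·log₂(P(2)/Q(2)) = 0.0099·log₂(0.0099/0.0787) = -0.02961
  P(3)·log₂(P(3)/Q(3)) = 0.4354·log₂(0.4354/0.7864) = -0.37136

D_KL(P||Q) = 1.13149 - 0.02961 - 0.37136 = 0.73052 ≈ 0.7305 bits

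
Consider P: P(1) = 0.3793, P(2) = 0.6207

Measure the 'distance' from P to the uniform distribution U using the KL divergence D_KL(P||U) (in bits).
0.0425 bits

U(i) = 1/2 for all i

D_KL(P||U) = Σ P(x) log₂(P(x) / (1/2))
           = Σ P(x) log₂(P(x)) + log₂(2)
           = log₂(2) - H(P)

H(P) = -Σ P(x) log₂(P(x)):
  -P(1)·log₂(P(1)) = -(0.3793)·log₂(0.3793) = 0.53048
  -P(2)·log₂(P(2)) = -(0.6207)·log₂(0.6207) = 0.42706
H(P) = 0.53048 + 0.42706 = 0.95754 bits

log₂(2) = 1.00000 bits

D_KL(P||U) = 1.00000 - 0.95754 = 0.04246 ≈ 0.0425 bits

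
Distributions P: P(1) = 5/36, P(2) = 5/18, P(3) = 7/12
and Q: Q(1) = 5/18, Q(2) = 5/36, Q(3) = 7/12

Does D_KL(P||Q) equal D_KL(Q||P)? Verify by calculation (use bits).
D_KL(P||Q) = 0.1389 bits, D_KL(Q||P) = 0.1389 bits. Yes — for this pair D_KL(P||Q) = D_KL(Q||P).

D_KL(P||Q) = Σ P(x) log₂(P(x)/Q(x))

Computing term by term:
  P(1)·log₂(P(1)/Q(1)) = (5/36)·log₂((5/36)/(5/18)) = -0.13889
  P(2)·log₂(P(2)/Q(2)) = (5/18)·log₂((5/18)/(5/36)) = 0.27778
  P(3)·log₂(P(3)/Q(3)) = (7/12)·log₂((7/12)/(7/12)) = 0.00000

D_KL(P||Q) = -0.13889 + 0.27778 + 0.00000 = 0.13889 ≈ 0.1389 bits

D_KL(Q||P) = Σ Q(x) log₂(Q(x)/P(x))

Computing term by term:
  Q(1)·log₂(Q(1)/P(1)) = (5/18)·log₂((5/18)/(5/36)) = 0.27778
  Q(2)·log₂(Q(2)/P(2)) = (5/36)·log₂((5/36)/(5/18)) = -0.13889
  Q(3)·log₂(Q(3)/P(3)) = (7/12)·log₂((7/12)/(7/12)) = 0.00000

D_KL(Q||P) = 0.27778 - 0.13889 + 0.00000 = 0.13889 ≈ 0.1389 bits

These ARE equal here. Q is P with outcomes relabeled (Q(1) = P(2), Q(2) = P(1)) by a relabeling that is its own inverse, so the two sums contain exactly the same terms in a different order. This is a special case — KL divergence is not symmetric in general: D_KL(P||Q) ≠ D_KL(Q||P) for most P, Q.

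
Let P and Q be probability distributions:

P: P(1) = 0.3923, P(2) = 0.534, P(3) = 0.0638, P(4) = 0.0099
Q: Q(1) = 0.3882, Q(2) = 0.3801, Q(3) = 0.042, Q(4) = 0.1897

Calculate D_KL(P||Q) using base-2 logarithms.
0.2642 bits

D_KL(P||Q) = Σ P(x) log₂(P(x)/Q(x))

Computing term by term:
  P(1)·log₂(P(1)/Q(1)) = 0.3923·log₂(0.3923/0.3882) = 0.00595
  P(2)·log₂(P(2)/Q(2)) = 0.534·log₂(0.534/0.3801) = 0.26191
  P(3)·log₂(P(3)/Q(3)) = 0.0638·log₂(0.0638/0.042) = 0.03848
  P(4)·log₂(P(4)/Q(4)) = 0.0099·log₂(0.0099/0.1897) = -0.04218

D_KL(P||Q) = 0.00595 + 0.26191 + 0.03848 - 0.04218 = 0.26416 ≈ 0.2642 bits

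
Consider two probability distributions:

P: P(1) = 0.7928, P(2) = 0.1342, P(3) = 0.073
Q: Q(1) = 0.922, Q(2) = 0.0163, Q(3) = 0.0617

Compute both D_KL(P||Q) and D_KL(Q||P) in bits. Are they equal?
D_KL(P||Q) = 0.2532 bits, D_KL(Q||P) = 0.1363 bits. No, they are not equal.

D_KL(P||Q) = Σ P(x) log₂(P(x)/Q(x))

Computing term by term:
  P(1)·log₂(P(1)/Q(1)) = 0.7928·log₂(0.7928/0.922) = -0.17268
  P(2)·log₂(P(2)/Q(2)) = 0.1342·log₂(0.1342/0.0163) = 0.40816
  P(3)·log₂(P(3)/Q(3)) = 0.073·log₂(0.073/0.0617) = 0.01771

D_KL(P||Q) = -0.17268 + 0.40816 + 0.01771 = 0.25319 ≈ 0.2532 bits

D_KL(Q||P) = Σ Q(x) log₂(Q(x)/P(x))

Computing term by term:
  Q(1)·log₂(Q(1)/P(1)) = 0.922·log₂(0.922/0.7928) = 0.20082
  Q(2)·log₂(Q(2)/P(2)) = 0.0163·log₂(0.0163/0.1342) = -0.04958
  Q(3)·log₂(Q(3)/P(3)) = 0.0617·log₂(0.0617/0.073) = -0.01497

D_KL(Q||P) = 0.20082 - 0.04958 - 0.01497 = 0.13627 ≈ 0.1363 bits

These are NOT equal (difference: 0.1169 bits). KL divergence is asymmetric: D_KL(P||Q) ≠ D_KL(Q||P) in general.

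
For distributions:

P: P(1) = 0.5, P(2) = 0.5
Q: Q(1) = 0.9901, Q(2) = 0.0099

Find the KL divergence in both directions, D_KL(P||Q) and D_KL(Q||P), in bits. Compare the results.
D_KL(P||Q) = 2.3364 bits, D_KL(Q||P) = 0.9199 bits. D_KL(P||Q) is larger than D_KL(Q||P) by 1.4165 bits; the two directions differ.

D_KL(P||Q) = Σ P(x) log₂(P(x)/Q(x))

Computing term by term:
  P(1)·log₂(P(1)/Q(1)) = 0.5·log₂(0.5/0.9901) = -0.49282
  P(2)·log₂(P(2)/Q(2)) = 0.5·log₂(0.5/0.0099) = 2.82918

D_KL(P||Q) = -0.49282 + 2.82918 = 2.33636 ≈ 2.3364 bits

D_KL(Q||P) = Σ Q(x) log₂(Q(x)/P(x))

Computing term by term:
  Q(1)·log₂(Q(1)/P(1)) = 0.9901·log₂(0.9901/0.5) = 0.97589
  Q(2)·log₂(Q(2)/P(2)) = 0.0099·log₂(0.0099/0.5) = -0.05602

D_KL(Q||P) = 0.97589 - 0.05602 = 0.91987 ≈ 0.9199 bits

These are NOT equal (difference: 1.4165 bits). KL divergence is asymmetric: D_KL(P||Q) ≠ D_KL(Q||P) in general.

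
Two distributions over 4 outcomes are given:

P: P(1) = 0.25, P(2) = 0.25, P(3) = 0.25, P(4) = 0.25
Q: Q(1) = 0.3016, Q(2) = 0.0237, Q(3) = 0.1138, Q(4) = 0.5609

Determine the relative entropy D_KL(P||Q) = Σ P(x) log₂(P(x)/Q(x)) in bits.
0.7745 bits

D_KL(P||Q) = Σ P(x) log₂(P(x)/Q(x))

Computing term by term:
  P(1)·log₂(P(1)/Q(1)) = 0.25·log₂(0.25/0.3016) = -0.06768
  P(2)·log₂(P(2)/Q(2)) = 0.25·log₂(0.25/0.0237) = 0.84974
  P(3)·log₂(P(3)/Q(3)) = 0.25·log₂(0.25/0.1138) = 0.28386
  P(4)·log₂(P(4)/Q(4)) = 0.25·log₂(0.25/0.5609) = -0.29145

D_KL(P||Q) = -0.06768 + 0.84974 + 0.28386 - 0.29145 = 0.77447 ≈ 0.7745 bits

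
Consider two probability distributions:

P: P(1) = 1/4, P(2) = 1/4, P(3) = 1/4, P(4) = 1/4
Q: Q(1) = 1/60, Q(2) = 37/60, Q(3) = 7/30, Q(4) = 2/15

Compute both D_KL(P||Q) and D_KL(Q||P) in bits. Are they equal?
D_KL(P||Q) = 0.9027 bits, D_KL(Q||P) = 0.5940 bits. No, they are not equal.

D_KL(P||Q) = Σ P(x) log₂(P(x)/Q(x))

Computing term by term:
  P(1)·log₂(P(1)/Q(1)) = (1/4)·log₂((1/4)/(1/60)) = 0.97672
  P(2)·log₂(P(2)/Q(2)) = (1/4)·log₂((1/4)/(37/60)) = -0.32564
  P(3)·log₂(P(3)/Q(3)) = (1/4)·log₂((1/4)/(7/30)) = 0.02488
  P(4)·log₂(P(4)/Q(4)) = (1/4)·log₂((1/4)/(2/15)) = 0.22672

D_KL(P||Q) = 0.97672 - 0.32564 + 0.02488 + 0.22672 = 0.90268 ≈ 0.9027 bits

D_KL(Q||P) = Σ Q(x) log₂(Q(x)/P(x))

Computing term by term:
  Q(1)·log₂(Q(1)/P(1)) = (1/60)·log₂((1/60)/(1/4)) = -0.06511
  Q(2)·log₂(Q(2)/P(2)) = (37/60)·log₂((37/60)/(1/4)) = 0.80325
  Q(3)·log₂(Q(3)/P(3)) = (7/30)·log₂((7/30)/(1/4)) = -0.02322
  Q(4)·log₂(Q(4)/P(4)) = (2/15)·log₂((2/15)/(1/4)) = -0.12092

D_KL(Q||P) = -0.06511 + 0.80325 - 0.02322 - 0.12092 = 0.59400 ≈ 0.5940 bits

These are NOT equal (difference: 0.3087 bits). KL divergence is asymmetric: D_KL(P||Q) ≠ D_KL(Q||P) in general.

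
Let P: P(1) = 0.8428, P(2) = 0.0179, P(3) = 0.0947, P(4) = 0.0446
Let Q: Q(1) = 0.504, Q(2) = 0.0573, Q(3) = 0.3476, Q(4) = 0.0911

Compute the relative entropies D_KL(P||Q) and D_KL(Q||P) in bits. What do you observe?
D_KL(P||Q) = 0.3715 bits, D_KL(Q||P) = 0.4683 bits. The two directions give different values (D_KL(Q||P) exceeds D_KL(P||Q) by 0.0968 bits): KL divergence is asymmetric.

D_KL(P||Q) = Σ P(x) log₂(P(x)/Q(x))

Computing term by term:
  P(1)·log₂(P(1)/Q(1)) = 0.8428·log₂(0.8428/0.504) = 0.62516
  P(2)·log₂(P(2)/Q(2)) = 0.0179·log₂(0.0179/0.0573) = -0.03005
  P(3)·log₂(P(3)/Q(3)) = 0.0947·log₂(0.0947/0.3476) = -0.17766
  P(4)·log₂(P(4)/Q(4)) = 0.0446·log₂(0.0446/0.0911) = -0.04596

D_KL(P||Q) = 0.62516 - 0.03005 - 0.17766 - 0.04596 = 0.37149 ≈ 0.3715 bits

D_KL(Q||P) = Σ Q(x) log₂(Q(x)/P(x))

Computing term by term:
  Q(1)·log₂(Q(1)/P(1)) = 0.504·log₂(0.504/0.8428) = -0.37385
  Q(2)·log₂(Q(2)/P(2)) = 0.0573·log₂(0.0573/0.0179) = 0.09618
  Q(3)·log₂(Q(3)/P(3)) = 0.3476·log₂(0.3476/0.0947) = 0.65209
  Q(4)·log₂(Q(4)/P(4)) = 0.0911·log₂(0.0911/0.0446) = 0.09387

D_KL(Q||P) = -0.37385 + 0.09618 + 0.65209 + 0.09387 = 0.46829 ≈ 0.4683 bits

These are NOT equal (difference: 0.0968 bits). KL divergence is asymmetric: D_KL(P||Q) ≠ D_KL(Q||P) in general.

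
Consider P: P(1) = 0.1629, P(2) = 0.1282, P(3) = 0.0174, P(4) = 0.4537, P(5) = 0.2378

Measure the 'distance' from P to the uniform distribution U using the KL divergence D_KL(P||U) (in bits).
0.4038 bits

U(i) = 1/5 for all i

D_KL(P||U) = Σ P(x) log₂(P(x) / (1/5))
           = Σ P(x) log₂(P(x)) + log₂(5)
           = log₂(5) - H(P)

H(P) = -Σ P(x) log₂(P(x)):
  -P(1)·log₂(P(1)) = -(0.1629)·log₂(0.1629) = 0.42646
  -P(2)·log₂(P(2)) = -(0.1282)·log₂(0.1282) = 0.37992
  -P(3)·log₂(P(3)) = -(0.0174)·log₂(0.0174) = 0.10170
  -P(4)·log₂(P(4)) = -(0.4537)·log₂(0.4537) = 0.51730
  -P(5)·log₂(P(5)) = -(0.2378)·log₂(0.2378) = 0.49276
H(P) = 0.42646 + 0.37992 + 0.10170 + 0.51730 + 0.49276 = 1.91814 bits

log₂(5) = 2.32193 bits

D_KL(P||U) = 2.32193 - 1.91814 = 0.40379 ≈ 0.4038 bits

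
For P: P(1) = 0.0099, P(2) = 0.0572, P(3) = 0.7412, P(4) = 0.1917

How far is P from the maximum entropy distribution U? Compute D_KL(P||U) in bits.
0.9209 bits

U(i) = 1/4 for all i

D_KL(P||U) = Σ P(x) log₂(P(x) / (1/4))
           = Σ P(x) log₂(P(x)) + log₂(4)
           = log₂(4) - H(P)

H(P) = -Σ P(x) log₂(P(x)):
  -P(1)·log₂(P(1)) = -(0.0099)·log₂(0.0099) = 0.06592
  -P(2)·log₂(P(2)) = -(0.0572)·log₂(0.0572) = 0.23611
  -P(3)·log₂(P(3)) = -(0.7412)·log₂(0.7412) = 0.32025
  -P(4)·log₂(P(4)) = -(0.1917)·log₂(0.1917) = 0.45684
H(P) = 0.06592 + 0.23611 + 0.32025 + 0.45684 = 1.07912 bits

log₂(4) = 2.00000 bits

D_KL(P||U) = 2.00000 - 1.07912 = 0.92088 ≈ 0.9209 bits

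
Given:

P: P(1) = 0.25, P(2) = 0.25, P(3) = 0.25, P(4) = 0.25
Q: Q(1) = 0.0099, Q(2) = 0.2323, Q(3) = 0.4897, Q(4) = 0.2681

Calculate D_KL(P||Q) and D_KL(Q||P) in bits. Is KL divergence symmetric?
D_KL(P||Q) = 0.9234 bits, D_KL(Q||P) = 0.4313 bits. No, KL divergence is not symmetric.

D_KL(P||Q) = Σ P(x) log₂(P(x)/Q(x))

Computing term by term:
  P(1)·log₂(P(1)/Q(1)) = 0.25·log₂(0.25/0.0099) = 1.16459
  P(2)·log₂(P(2)/Q(2)) = 0.25·log₂(0.25/0.2323) = 0.02648
  P(3)·log₂(P(3)/Q(3)) = 0.25·log₂(0.25/0.4897) = -0.24249
  P(4)·log₂(P(4)/Q(4)) = 0.25·log₂(0.25/0.2681) = -0.02521

D_KL(P||Q) = 1.16459 + 0.02648 - 0.24249 - 0.02521 = 0.92337 ≈ 0.9234 bits

D_KL(Q||P) = Σ Q(x) log₂(Q(x)/P(x))

Computing term by term:
  Q(1)·log₂(Q(1)/P(1)) = 0.0099·log₂(0.0099/0.25) = -0.04612
  Q(2)·log₂(Q(2)/P(2)) = 0.2323·log₂(0.2323/0.25) = -0.02461
  Q(3)·log₂(Q(3)/P(3)) = 0.4897·log₂(0.4897/0.25) = 0.47499
  Q(4)·log₂(Q(4)/P(4)) = 0.2681·log₂(0.2681/0.25) = 0.02704

D_KL(Q||P) = -0.04612 - 0.02461 + 0.47499 + 0.02704 = 0.43130 ≈ 0.4313 bits

These are NOT equal (difference: 0.4921 bits). KL divergence is asymmetric: D_KL(P||Q) ≠ D_KL(Q||P) in general.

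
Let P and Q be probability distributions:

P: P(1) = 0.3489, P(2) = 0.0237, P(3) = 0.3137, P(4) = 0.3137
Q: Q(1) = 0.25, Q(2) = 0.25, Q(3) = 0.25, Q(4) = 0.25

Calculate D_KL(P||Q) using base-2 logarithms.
0.2927 bits

D_KL(P||Q) = Σ P(x) log₂(P(x)/Q(x))

Computing term by term:
  P(1)·log₂(P(1)/Q(1)) = 0.3489·log₂(0.3489/0.25) = 0.16778
  P(2)·log₂(P(2)/Q(2)) = 0.0237·log₂(0.0237/0.25) = -0.08056
  P(3)·log₂(P(3)/Q(3)) = 0.3137·log₂(0.3137/0.25) = 0.10272
  P(4)·log₂(P(4)/Q(4)) = 0.3137·log₂(0.3137/0.25) = 0.10272

D_KL(P||Q) = 0.16778 - 0.08056 + 0.10272 + 0.10272 = 0.29266 ≈ 0.2927 bits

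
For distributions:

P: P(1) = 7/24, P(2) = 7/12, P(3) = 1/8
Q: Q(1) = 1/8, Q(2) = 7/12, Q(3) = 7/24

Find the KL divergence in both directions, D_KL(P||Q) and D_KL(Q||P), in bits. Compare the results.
D_KL(P||Q) = 0.2037 bits, D_KL(Q||P) = 0.2037 bits. The two directions give exactly the same value for this pair.

D_KL(P||Q) = Σ P(x) log₂(P(x)/Q(x))

Computing term by term:
  P(1)·log₂(P(1)/Q(1)) = (7/24)·log₂((7/24)/(1/8)) = 0.35653
  P(2)·log₂(P(2)/Q(2)) = (7/12)·log₂((7/12)/(7/12)) = 0.00000
  P(3)·log₂(P(3)/Q(3)) = (1/8)·log₂((1/8)/(7/24)) = -0.15280

D_KL(P||Q) = 0.35653 + 0.00000 - 0.15280 = 0.20373 ≈ 0.2037 bits

D_KL(Q||P) = Σ Q(x) log₂(Q(x)/P(x))

Computing term by term:
  Q(1)·log₂(Q(1)/P(1)) = (1/8)·log₂((1/8)/(7/24)) = -0.15280
  Q(2)·log₂(Q(2)/P(2)) = (7/12)·log₂((7/12)/(7/12)) = 0.00000
  Q(3)·log₂(Q(3)/P(3)) = (7/24)·log₂((7/24)/(1/8)) = 0.35653

D_KL(Q||P) = -0.15280 + 0.00000 + 0.35653 = 0.20373 ≈ 0.2037 bits

These ARE equal here. Q is P with outcomes relabeled (Q(1) = P(3), Q(3) = P(1)) by a relabeling that is its own inverse, so the two sums contain exactly the same terms in a different order. This is a special case — KL divergence is not symmetric in general: D_KL(P||Q) ≠ D_KL(Q||P) for most P, Q.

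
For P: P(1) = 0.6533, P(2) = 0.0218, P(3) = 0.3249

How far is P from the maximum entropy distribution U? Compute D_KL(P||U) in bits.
0.5364 bits

U(i) = 1/3 for all i

D_KL(P||U) = Σ P(x) log₂(P(x) / (1/3))
           = Σ P(x) log₂(P(x)) + log₂(3)
           = log₂(3) - H(P)

H(P) = -Σ P(x) log₂(P(x)):
  -P(1)·log₂(P(1)) = -(0.6533)·log₂(0.6533) = 0.40125
  -P(2)·log₂(P(2)) = -(0.0218)·log₂(0.0218) = 0.12033
  -P(3)·log₂(P(3)) = -(0.3249)·log₂(0.3249) = 0.52697
H(P) = 0.40125 + 0.12033 + 0.52697 = 1.04855 bits

log₂(3) = 1.58496 bits

D_KL(P||U) = 1.58496 - 1.04855 = 0.53641 ≈ 0.5364 bits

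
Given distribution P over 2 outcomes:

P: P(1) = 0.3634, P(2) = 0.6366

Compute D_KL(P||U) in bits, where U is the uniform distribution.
0.0545 bits

U(i) = 1/2 for all i

D_KL(P||U) = Σ P(x) log₂(P(x) / (1/2))
           = Σ P(x) log₂(P(x)) + log₂(2)
           = log₂(2) - H(P)

H(P) = -Σ P(x) log₂(P(x)):
  -P(1)·log₂(P(1)) = -(0.3634)·log₂(0.3634) = 0.53070
  -P(2)·log₂(P(2)) = -(0.6366)·log₂(0.6366) = 0.41477
H(P) = 0.53070 + 0.41477 = 0.94547 bits

log₂(2) = 1.00000 bits

D_KL(P||U) = 1.00000 - 0.94547 = 0.05453 ≈ 0.0545 bits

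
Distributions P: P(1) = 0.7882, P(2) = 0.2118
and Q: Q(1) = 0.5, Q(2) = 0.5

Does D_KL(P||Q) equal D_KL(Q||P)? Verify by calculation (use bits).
D_KL(P||Q) = 0.2551 bits, D_KL(Q||P) = 0.2913 bits. No — D_KL(P||Q) ≠ D_KL(Q||P) for this pair.

D_KL(P||Q) = Σ P(x) log₂(P(x)/Q(x))

Computing term by term:
  P(1)·log₂(P(1)/Q(1)) = 0.7882·log₂(0.7882/0.5) = 0.51756
  P(2)·log₂(P(2)/Q(2)) = 0.2118·log₂(0.2118/0.5) = -0.26247

D_KL(P||Q) = 0.51756 - 0.26247 = 0.25509 ≈ 0.2551 bits

D_KL(Q||P) = Σ Q(x) log₂(Q(x)/P(x))

Computing term by term:
  Q(1)·log₂(Q(1)/P(1)) = 0.5·log₂(0.5/0.7882) = -0.32832
  Q(2)·log₂(Q(2)/P(2)) = 0.5·log₂(0.5/0.2118) = 0.61961

D_KL(Q||P) = -0.32832 + 0.61961 = 0.29129 ≈ 0.2913 bits

These are NOT equal (difference: 0.0362 bits). KL divergence is asymmetric: D_KL(P||Q) ≠ D_KL(Q||P) in general.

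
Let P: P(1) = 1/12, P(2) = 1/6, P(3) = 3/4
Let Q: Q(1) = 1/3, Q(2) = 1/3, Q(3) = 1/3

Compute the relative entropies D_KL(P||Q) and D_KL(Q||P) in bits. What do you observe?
D_KL(P||Q) = 0.5441 bits, D_KL(Q||P) = 0.6100 bits. The two directions give different values (D_KL(Q||P) exceeds D_KL(P||Q) by 0.0659 bits): KL divergence is asymmetric.

D_KL(P||Q) = Σ P(x) log₂(P(x)/Q(x))

Computing term by term:
  P(1)·log₂(P(1)/Q(1)) = (1/12)·log₂((1/12)/(1/3)) = -0.16667
  P(2)·log₂(P(2)/Q(2)) = (1/6)·log₂((1/6)/(1/3)) = -0.16667
  P(3)·log₂(P(3)/Q(3)) = (3/4)·log₂((3/4)/(1/3)) = 0.87744

D_KL(P||Q) = -0.16667 - 0.16667 + 0.87744 = 0.54410 ≈ 0.5441 bits

D_KL(Q||P) = Σ Q(x) log₂(Q(x)/P(x))

Computing term by term:
  Q(1)·log₂(Q(1)/P(1)) = (1/3)·log₂((1/3)/(1/12)) = 0.66667
  Q(2)·log₂(Q(2)/P(2)) = (1/3)·log₂((1/3)/(1/6)) = 0.33333
  Q(3)·log₂(Q(3)/P(3)) = (1/3)·log₂((1/3)/(3/4)) = -0.38998

D_KL(Q||P) = 0.66667 + 0.33333 - 0.38998 = 0.61002 ≈ 0.6100 bits

These are NOT equal (difference: 0.0659 bits). KL divergence is asymmetric: D_KL(P||Q) ≠ D_KL(Q||P) in general.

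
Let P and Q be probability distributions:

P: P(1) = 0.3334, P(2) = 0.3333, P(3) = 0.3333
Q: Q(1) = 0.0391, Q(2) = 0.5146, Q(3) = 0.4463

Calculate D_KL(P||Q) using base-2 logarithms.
0.6816 bits

D_KL(P||Q) = Σ P(x) log₂(P(x)/Q(x))

Computing term by term:
  P(1)·log₂(P(1)/Q(1)) = 0.3334·log₂(0.3334/0.0391) = 1.03088
  P(2)·log₂(P(2)/Q(2)) = 0.3333·log₂(0.3333/0.5146) = -0.20886
  P(3)·log₂(P(3)/Q(3)) = 0.3333·log₂(0.3333/0.4463) = -0.14038

D_KL(P||Q) = 1.03088 - 0.20886 - 0.14038 = 0.68164 ≈ 0.6816 bits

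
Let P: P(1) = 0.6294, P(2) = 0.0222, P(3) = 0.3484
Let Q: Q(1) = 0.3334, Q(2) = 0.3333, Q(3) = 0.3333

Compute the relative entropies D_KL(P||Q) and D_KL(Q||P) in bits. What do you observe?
D_KL(P||Q) = 0.5125 bits, D_KL(Q||P) = 0.9757 bits. The two directions give different values (D_KL(Q||P) exceeds D_KL(P||Q) by 0.4632 bits): KL divergence is asymmetric.

D_KL(P||Q) = Σ P(x) log₂(P(x)/Q(x))

Computing term by term:
  P(1)·log₂(P(1)/Q(1)) = 0.6294·log₂(0.6294/0.3334) = 0.57699
  P(2)·log₂(P(2)/Q(2)) = 0.0222·log₂(0.0222/0.3333) = -0.08676
  P(3)·log₂(P(3)/Q(3)) = 0.3484·log₂(0.3484/0.3333) = 0.02227

D_KL(P||Q) = 0.57699 - 0.08676 + 0.02227 = 0.51250 ≈ 0.5125 bits

D_KL(Q||P) = Σ Q(x) log₂(Q(x)/P(x))

Computing term by term:
  Q(1)·log₂(Q(1)/P(1)) = 0.3334·log₂(0.3334/0.6294) = -0.30564
  Q(2)·log₂(Q(2)/P(2)) = 0.3333·log₂(0.3333/0.0222) = 1.30260
  Q(3)·log₂(Q(3)/P(3)) = 0.3333·log₂(0.3333/0.3484) = -0.02131

D_KL(Q||P) = -0.30564 + 1.30260 - 0.02131 = 0.97565 ≈ 0.9757 bits

These are NOT equal (difference: 0.4632 bits). KL divergence is asymmetric: D_KL(P||Q) ≠ D_KL(Q||P) in general.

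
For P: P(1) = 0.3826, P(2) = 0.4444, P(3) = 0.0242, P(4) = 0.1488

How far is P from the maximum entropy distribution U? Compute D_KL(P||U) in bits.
0.4108 bits

U(i) = 1/4 for all i

D_KL(P||U) = Σ P(x) log₂(P(x) / (1/4))
           = Σ P(x) log₂(P(x)) + log₂(4)
           = log₂(4) - H(P)

H(P) = -Σ P(x) log₂(P(x)):
  -P(1)·log₂(P(1)) = -(0.3826)·log₂(0.3826) = 0.53032
  -P(2)·log₂(P(2)) = -(0.4444)·log₂(0.4444) = 0.51998
  -P(3)·log₂(P(3)) = -(0.0242)·log₂(0.0242) = 0.12993
  -P(4)·log₂(P(4)) = -(0.1488)·log₂(0.1488) = 0.40898
H(P) = 0.53032 + 0.51998 + 0.12993 + 0.40898 = 1.58921 bits

log₂(4) = 2.00000 bits

D_KL(P||U) = 2.00000 - 1.58921 = 0.41079 ≈ 0.4108 bits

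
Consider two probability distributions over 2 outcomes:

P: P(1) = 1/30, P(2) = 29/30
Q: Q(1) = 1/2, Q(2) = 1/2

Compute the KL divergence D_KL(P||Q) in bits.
0.7892 bits

D_KL(P||Q) = Σ P(x) log₂(P(x)/Q(x))

Computing term by term:
  P(1)·log₂(P(1)/Q(1)) = (1/30)·log₂((1/30)/(1/2)) = -0.13023
  P(2)·log₂(P(2)/Q(2)) = (29/30)·log₂((29/30)/(1/2)) = 0.91939

D_KL(P||Q) = -0.13023 + 0.91939 = 0.78916 ≈ 0.7892 bits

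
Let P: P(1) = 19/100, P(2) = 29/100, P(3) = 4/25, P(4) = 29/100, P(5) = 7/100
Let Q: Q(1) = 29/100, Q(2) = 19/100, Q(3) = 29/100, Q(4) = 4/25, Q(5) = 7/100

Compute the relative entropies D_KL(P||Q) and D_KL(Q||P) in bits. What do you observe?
D_KL(P||Q) = 0.1725 bits, D_KL(Q||P) = 0.1725 bits. The two directions give the same value here, because Q is a self-inverse relabeling of P; in general KL divergence is asymmetric.

D_KL(P||Q) = Σ P(x) log₂(P(x)/Q(x))

Computing term by term:
  P(1)·log₂(P(1)/Q(1)) = (19/100)·log₂((19/100)/(29/100)) = -0.11591
  P(2)·log₂(P(2)/Q(2)) = (29/100)·log₂((29/100)/(19/100)) = 0.17692
  P(3)·log₂(P(3)/Q(3)) = (4/25)·log₂((4/25)/(29/100)) = -0.13728
  P(4)·log₂(P(4)/Q(4)) = (29/100)·log₂((29/100)/(4/25)) = 0.24881
  P(5)·log₂(P(5)/Q(5)) = (7/100)·log₂((7/100)/(7/100)) = 0.00000

D_KL(P||Q) = -0.11591 + 0.17692 - 0.13728 + 0.24881 + 0.00000 = 0.17254 ≈ 0.1725 bits

D_KL(Q||P) = Σ Q(x) log₂(Q(x)/P(x))

Computing term by term:
  Q(1)·log₂(Q(1)/P(1)) = (29/100)·log₂((29/100)/(19/100)) = 0.17692
  Q(2)·log₂(Q(2)/P(2)) = (19/100)·log₂((19/100)/(29/100)) = -0.11591
  Q(3)·log₂(Q(3)/P(3)) = (29/100)·log₂((29/100)/(4/25)) = 0.24881
  Q(4)·log₂(Q(4)/P(4)) = (4/25)·log₂((4/25)/(29/100)) = -0.13728
  Q(5)·log₂(Q(5)/P(5)) = (7/100)·log₂((7/100)/(7/100)) = 0.00000

D_KL(Q||P) = 0.17692 - 0.11591 + 0.24881 - 0.13728 + 0.00000 = 0.17254 ≈ 0.1725 bits

These ARE equal here. Q is P with outcomes relabeled (Q(1) = P(2), Q(2) = P(1), Q(3) = P(4), Q(4) = P(3)) by a relabeling that is its own inverse, so the two sums contain exactly the same terms in a different order. This is a special case — KL divergence is not symmetric in general: D_KL(P||Q) ≠ D_KL(Q||P) for most P, Q.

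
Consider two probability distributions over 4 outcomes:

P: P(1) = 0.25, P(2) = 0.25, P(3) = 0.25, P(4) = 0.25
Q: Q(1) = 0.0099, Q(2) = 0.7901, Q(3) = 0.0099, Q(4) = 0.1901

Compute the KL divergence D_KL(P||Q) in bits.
2.0129 bits

D_KL(P||Q) = Σ P(x) log₂(P(x)/Q(x))

Computing term by term:
  P(1)·log₂(P(1)/Q(1)) = 0.25·log₂(0.25/0.0099) = 1.16459
  P(2)·log₂(P(2)/Q(2)) = 0.25·log₂(0.25/0.7901) = -0.41503
  P(3)·log₂(P(3)/Q(3)) = 0.25·log₂(0.25/0.0099) = 1.16459
  P(4)·log₂(P(4)/Q(4)) = 0.25·log₂(0.25/0.1901) = 0.09879

D_KL(P||Q) = 1.16459 - 0.41503 + 1.16459 + 0.09879 = 2.01294 ≈ 2.0129 bits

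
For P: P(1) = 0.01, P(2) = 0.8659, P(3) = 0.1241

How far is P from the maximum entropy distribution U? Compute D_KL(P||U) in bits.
0.9651 bits

U(i) = 1/3 for all i

D_KL(P||U) = Σ P(x) log₂(P(x) / (1/3))
           = Σ P(x) log₂(P(x)) + log₂(3)
           = log₂(3) - H(P)

H(P) = -Σ P(x) log₂(P(x)):
  -P(1)·log₂(P(1)) = -(0.01)·log₂(0.01) = 0.06644
  -P(2)·log₂(P(2)) = -(0.8659)·log₂(0.8659) = 0.17987
  -P(3)·log₂(P(3)) = -(0.1241)·log₂(0.1241) = 0.37359
H(P) = 0.06644 + 0.17987 + 0.37359 = 0.61990 bits

log₂(3) = 1.58496 bits

D_KL(P||U) = 1.58496 - 0.61990 = 0.96506 ≈ 0.9651 bits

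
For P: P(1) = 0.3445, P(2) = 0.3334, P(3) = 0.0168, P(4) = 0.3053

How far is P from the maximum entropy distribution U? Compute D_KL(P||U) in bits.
0.3204 bits

U(i) = 1/4 for all i

D_KL(P||U) = Σ P(x) log₂(P(x) / (1/4))
           = Σ P(x) log₂(P(x)) + log₂(4)
           = log₂(4) - H(P)

H(P) = -Σ P(x) log₂(P(x)):
  -P(1)·log₂(P(1)) = -(0.3445)·log₂(0.3445) = 0.52964
  -P(2)·log₂(P(2)) = -(0.3334)·log₂(0.3334) = 0.52833
  -P(3)·log₂(P(3)) = -(0.0168)·log₂(0.0168) = 0.09904
  -P(4)·log₂(P(4)) = -(0.3053)·log₂(0.3053) = 0.52258
H(P) = 0.52964 + 0.52833 + 0.09904 + 0.52258 = 1.67959 bits

log₂(4) = 2.00000 bits

D_KL(P||U) = 2.00000 - 1.67959 = 0.32041 ≈ 0.3204 bits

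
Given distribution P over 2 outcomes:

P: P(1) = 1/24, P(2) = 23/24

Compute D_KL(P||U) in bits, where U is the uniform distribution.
0.7501 bits

U(i) = 1/2 for all i

D_KL(P||U) = Σ P(x) log₂(P(x) / (1/2))
           = Σ P(x) log₂(P(x)) + log₂(2)
           = log₂(2) - H(P)

H(P) = -Σ P(x) log₂(P(x)):
  -P(1)·log₂(P(1)) = -(1/24)·log₂(1/24) = 0.19104
  -P(2)·log₂(P(2)) = -(23/24)·log₂(23/24) = 0.05884
H(P) = 0.19104 + 0.05884 = 0.24988 bits

log₂(2) = 1.00000 bits

D_KL(P||U) = 1.00000 - 0.24988 = 0.75012 ≈ 0.7501 bits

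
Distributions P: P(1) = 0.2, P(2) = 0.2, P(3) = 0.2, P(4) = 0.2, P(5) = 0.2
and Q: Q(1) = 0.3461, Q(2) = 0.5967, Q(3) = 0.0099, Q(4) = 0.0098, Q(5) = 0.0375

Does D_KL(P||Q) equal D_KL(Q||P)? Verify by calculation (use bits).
D_KL(P||Q) = 1.7469 bits, D_KL(Q||P) = 1.0387 bits. No — D_KL(P||Q) ≠ D_KL(Q||P) for this pair.

D_KL(P||Q) = Σ P(x) log₂(P(x)/Q(x))

Computing term by term:
  P(1)·log₂(P(1)/Q(1)) = 0.2·log₂(0.2/0.3461) = -0.15824
  P(2)·log₂(P(2)/Q(2)) = 0.2·log₂(0.2/0.5967) = -0.31540
  P(3)·log₂(P(3)/Q(3)) = 0.2·log₂(0.2/0.0099) = 0.86729
  P(4)·log₂(P(4)/Q(4)) = 0.2·log₂(0.2/0.0098) = 0.87021
  P(5)·log₂(P(5)/Q(5)) = 0.2·log₂(0.2/0.0375) = 0.48301

D_KL(P||Q) = -0.15824 - 0.31540 + 0.86729 + 0.87021 + 0.48301 = 1.74687 ≈ 1.7469 bits

D_KL(Q||P) = Σ Q(x) log₂(Q(x)/P(x))

Computing term by term:
  Q(1)·log₂(Q(1)/P(1)) = 0.3461·log₂(0.3461/0.2) = 0.27383
  Q(2)·log₂(Q(2)/P(2)) = 0.5967·log₂(0.5967/0.2) = 0.94100
  Q(3)·log₂(Q(3)/P(3)) = 0.0099·log₂(0.0099/0.2) = -0.04293
  Q(4)·log₂(Q(4)/P(4)) = 0.0098·log₂(0.0098/0.2) = -0.04264
  Q(5)·log₂(Q(5)/P(5)) = 0.0375·log₂(0.0375/0.2) = -0.09056

D_KL(Q||P) = 0.27383 + 0.94100 - 0.04293 - 0.04264 - 0.09056 = 1.03870 ≈ 1.0387 bits

These are NOT equal (difference: 0.7082 bits). KL divergence is asymmetric: D_KL(P||Q) ≠ D_KL(Q||P) in general.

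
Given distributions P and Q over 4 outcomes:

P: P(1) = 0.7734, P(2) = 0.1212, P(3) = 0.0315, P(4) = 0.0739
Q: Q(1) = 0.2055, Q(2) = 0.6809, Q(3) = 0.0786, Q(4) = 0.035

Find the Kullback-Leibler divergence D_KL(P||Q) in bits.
1.2151 bits

D_KL(P||Q) = Σ P(x) log₂(P(x)/Q(x))

Computing term by term:
  P(1)·log₂(P(1)/Q(1)) = 0.7734·log₂(0.7734/0.2055) = 1.47880
  P(2)·log₂(P(2)/Q(2)) = 0.1212·log₂(0.1212/0.6809) = -0.30179
  P(3)·log₂(P(3)/Q(3)) = 0.0315·log₂(0.0315/0.0786) = -0.04155
  P(4)·log₂(P(4)/Q(4)) = 0.0739·log₂(0.0739/0.035) = 0.07968

D_KL(P||Q) = 1.47880 - 0.30179 - 0.04155 + 0.07968 = 1.21514 ≈ 1.2151 bits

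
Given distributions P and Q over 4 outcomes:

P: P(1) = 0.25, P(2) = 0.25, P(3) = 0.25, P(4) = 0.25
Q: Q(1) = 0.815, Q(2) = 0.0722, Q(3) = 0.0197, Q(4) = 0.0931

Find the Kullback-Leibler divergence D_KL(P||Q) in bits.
1.2944 bits

D_KL(P||Q) = Σ P(x) log₂(P(x)/Q(x))

Computing term by term:
  P(1)·log₂(P(1)/Q(1)) = 0.25·log₂(0.25/0.815) = -0.42622
  P(2)·log₂(P(2)/Q(2)) = 0.25·log₂(0.25/0.0722) = 0.44796
  P(3)·log₂(P(3)/Q(3)) = 0.25·log₂(0.25/0.0197) = 0.91642
  P(4)·log₂(P(4)/Q(4)) = 0.25·log₂(0.25/0.0931) = 0.35627

D_KL(P||Q) = -0.42622 + 0.44796 + 0.91642 + 0.35627 = 1.29443 ≈ 1.2944 bits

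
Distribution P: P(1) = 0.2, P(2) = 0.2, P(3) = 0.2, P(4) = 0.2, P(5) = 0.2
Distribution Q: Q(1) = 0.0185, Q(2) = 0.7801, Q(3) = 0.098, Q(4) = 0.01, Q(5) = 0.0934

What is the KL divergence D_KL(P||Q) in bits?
1.5841 bits

D_KL(P||Q) = Σ P(x) log₂(P(x)/Q(x))

Computing term by term:
  P(1)·log₂(P(1)/Q(1)) = 0.2·log₂(0.2/0.0185) = 0.68688
  P(2)·log₂(P(2)/Q(2)) = 0.2·log₂(0.2/0.7801) = -0.39273
  P(3)·log₂(P(3)/Q(3)) = 0.2·log₂(0.2/0.098) = 0.20583
  P(4)·log₂(P(4)/Q(4)) = 0.2·log₂(0.2/0.01) = 0.86439
  P(5)·log₂(P(5)/Q(5)) = 0.2·log₂(0.2/0.0934) = 0.21970

D_KL(P||Q) = 0.68688 - 0.39273 + 0.20583 + 0.86439 + 0.21970 = 1.58407 ≈ 1.5841 bits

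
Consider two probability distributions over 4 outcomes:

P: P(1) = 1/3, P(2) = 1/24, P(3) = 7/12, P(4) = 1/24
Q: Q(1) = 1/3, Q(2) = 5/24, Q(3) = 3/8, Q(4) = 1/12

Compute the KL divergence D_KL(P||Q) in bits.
0.2334 bits

D_KL(P||Q) = Σ P(x) log₂(P(x)/Q(x))

Computing term by term:
  P(1)·log₂(P(1)/Q(1)) = (1/3)·log₂((1/3)/(1/3)) = 0.00000
  P(2)·log₂(P(2)/Q(2)) = (1/24)·log₂((1/24)/(5/24)) = -0.09675
  P(3)·log₂(P(3)/Q(3)) = (7/12)·log₂((7/12)/(3/8)) = 0.37183
  P(4)·log₂(P(4)/Q(4)) = (1/24)·log₂((1/24)/(1/12)) = -0.04167

D_KL(P||Q) = 0.00000 - 0.09675 + 0.37183 - 0.04167 = 0.23341 ≈ 0.2334 bits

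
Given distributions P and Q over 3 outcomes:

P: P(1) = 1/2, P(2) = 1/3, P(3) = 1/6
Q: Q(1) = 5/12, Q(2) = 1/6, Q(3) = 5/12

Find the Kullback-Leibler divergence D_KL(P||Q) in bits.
0.2445 bits

D_KL(P||Q) = Σ P(x) log₂(P(x)/Q(x))

Computing term by term:
  P(1)·log₂(P(1)/Q(1)) = (1/2)·log₂((1/2)/(5/12)) = 0.13152
  P(2)·log₂(P(2)/Q(2)) = (1/3)·log₂((1/3)/(1/6)) = 0.33333
  P(3)·log₂(P(3)/Q(3)) = (1/6)·log₂((1/6)/(5/12)) = -0.22032

D_KL(P||Q) = 0.13152 + 0.33333 - 0.22032 = 0.24453 ≈ 0.2445 bits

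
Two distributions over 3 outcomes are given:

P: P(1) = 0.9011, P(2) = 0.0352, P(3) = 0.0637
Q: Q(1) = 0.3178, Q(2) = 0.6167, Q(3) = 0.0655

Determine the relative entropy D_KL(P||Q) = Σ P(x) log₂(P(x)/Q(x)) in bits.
1.2069 bits

D_KL(P||Q) = Σ P(x) log₂(P(x)/Q(x))

Computing term by term:
  P(1)·log₂(P(1)/Q(1)) = 0.9011·log₂(0.9011/0.3178) = 1.35487
  P(2)·log₂(P(2)/Q(2)) = 0.0352·log₂(0.0352/0.6167) = -0.14541
  P(3)·log₂(P(3)/Q(3)) = 0.0637·log₂(0.0637/0.0655) = -0.00256

D_KL(P||Q) = 1.35487 - 0.14541 - 0.00256 = 1.20690 ≈ 1.2069 bits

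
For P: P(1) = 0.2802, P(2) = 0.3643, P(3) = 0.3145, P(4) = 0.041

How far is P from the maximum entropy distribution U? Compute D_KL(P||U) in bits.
0.2412 bits

U(i) = 1/4 for all i

D_KL(P||U) = Σ P(x) log₂(P(x) / (1/4))
           = Σ P(x) log₂(P(x)) + log₂(4)
           = log₂(4) - H(P)

H(P) = -Σ P(x) log₂(P(x)):
  -P(1)·log₂(P(1)) = -(0.2802)·log₂(0.2802) = 0.51430
  -P(2)·log₂(P(2)) = -(0.3643)·log₂(0.3643) = 0.53071
  -P(3)·log₂(P(3)) = -(0.3145)·log₂(0.3145) = 0.52486
  -P(4)·log₂(P(4)) = -(0.041)·log₂(0.041) = 0.18894
H(P) = 0.51430 + 0.53071 + 0.52486 + 0.18894 = 1.75881 bits

log₂(4) = 2.00000 bits

D_KL(P||U) = 2.00000 - 1.75881 = 0.24119 ≈ 0.2412 bits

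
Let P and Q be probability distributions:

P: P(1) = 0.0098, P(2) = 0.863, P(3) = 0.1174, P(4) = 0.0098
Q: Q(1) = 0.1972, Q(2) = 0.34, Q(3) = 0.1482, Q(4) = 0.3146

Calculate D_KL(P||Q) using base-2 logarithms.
1.0288 bits

D_KL(P||Q) = Σ P(x) log₂(P(x)/Q(x))

Computing term by term:
  P(1)·log₂(P(1)/Q(1)) = 0.0098·log₂(0.0098/0.1972) = -0.04244
  P(2)·log₂(P(2)/Q(2)) = 0.863·log₂(0.863/0.34) = 1.15972
  P(3)·log₂(P(3)/Q(3)) = 0.1174·log₂(0.1174/0.1482) = -0.03946
  P(4)·log₂(P(4)/Q(4)) = 0.0098·log₂(0.0098/0.3146) = -0.04905

D_KL(P||Q) = -0.04244 + 1.15972 - 0.03946 - 0.04905 = 1.02877 ≈ 1.0288 bits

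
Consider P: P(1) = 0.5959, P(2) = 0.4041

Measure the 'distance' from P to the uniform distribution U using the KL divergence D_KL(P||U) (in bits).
0.0267 bits

U(i) = 1/2 for all i

D_KL(P||U) = Σ P(x) log₂(P(x) / (1/2))
           = Σ P(x) log₂(P(x)) + log₂(2)
           = log₂(2) - H(P)

H(P) = -Σ P(x) log₂(P(x)):
  -P(1)·log₂(P(1)) = -(0.5959)·log₂(0.5959) = 0.44505
  -P(2)·log₂(P(2)) = -(0.4041)·log₂(0.4041) = 0.52825
H(P) = 0.44505 + 0.52825 = 0.97330 bits

log₂(2) = 1.00000 bits

D_KL(P||U) = 1.00000 - 0.97330 = 0.02670 ≈ 0.0267 bits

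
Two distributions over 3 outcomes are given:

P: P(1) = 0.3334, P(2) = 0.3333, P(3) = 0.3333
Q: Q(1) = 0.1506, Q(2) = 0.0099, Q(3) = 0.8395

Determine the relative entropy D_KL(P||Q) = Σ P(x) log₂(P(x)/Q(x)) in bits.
1.6290 bits

D_KL(P||Q) = Σ P(x) log₂(P(x)/Q(x))

Computing term by term:
  P(1)·log₂(P(1)/Q(1)) = 0.3334·log₂(0.3334/0.1506) = 0.38225
  P(2)·log₂(P(2)/Q(2)) = 0.3333·log₂(0.3333/0.0099) = 1.69091
  P(3)·log₂(P(3)/Q(3)) = 0.3333·log₂(0.3333/0.8395) = -0.44419

D_KL(P||Q) = 0.38225 + 1.69091 - 0.44419 = 1.62897 ≈ 1.6290 bits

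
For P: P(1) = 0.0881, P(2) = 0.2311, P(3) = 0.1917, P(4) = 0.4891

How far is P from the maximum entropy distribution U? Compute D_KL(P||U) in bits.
0.2413 bits

U(i) = 1/4 for all i

D_KL(P||U) = Σ P(x) log₂(P(x) / (1/4))
           = Σ P(x) log₂(P(x)) + log₂(4)
           = log₂(4) - H(P)

H(P) = -Σ P(x) log₂(P(x)):
  -P(1)·log₂(P(1)) = -(0.0881)·log₂(0.0881) = 0.30877
  -P(2)·log₂(P(2)) = -(0.2311)·log₂(0.2311) = 0.48841
  -P(3)·log₂(P(3)) = -(0.1917)·log₂(0.1917) = 0.45684
  -P(4)·log₂(P(4)) = -(0.4891)·log₂(0.4891) = 0.50465
H(P) = 0.30877 + 0.48841 + 0.45684 + 0.50465 = 1.75867 bits

log₂(4) = 2.00000 bits

D_KL(P||U) = 2.00000 - 1.75867 = 0.24133 ≈ 0.2413 bits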